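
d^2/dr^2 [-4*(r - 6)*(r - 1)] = -8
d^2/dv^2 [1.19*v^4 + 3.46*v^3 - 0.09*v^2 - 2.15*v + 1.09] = 14.28*v^2 + 20.76*v - 0.18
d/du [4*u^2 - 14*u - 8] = 8*u - 14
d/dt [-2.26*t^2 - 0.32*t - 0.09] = -4.52*t - 0.32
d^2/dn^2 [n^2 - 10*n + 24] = 2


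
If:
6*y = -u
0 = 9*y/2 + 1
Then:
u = 4/3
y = -2/9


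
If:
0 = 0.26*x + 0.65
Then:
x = -2.50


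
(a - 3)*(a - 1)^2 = a^3 - 5*a^2 + 7*a - 3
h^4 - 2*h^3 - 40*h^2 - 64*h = h*(h - 8)*(h + 2)*(h + 4)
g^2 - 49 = (g - 7)*(g + 7)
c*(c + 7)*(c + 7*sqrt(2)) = c^3 + 7*c^2 + 7*sqrt(2)*c^2 + 49*sqrt(2)*c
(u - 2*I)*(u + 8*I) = u^2 + 6*I*u + 16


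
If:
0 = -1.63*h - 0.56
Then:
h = -0.34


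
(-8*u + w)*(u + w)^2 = -8*u^3 - 15*u^2*w - 6*u*w^2 + w^3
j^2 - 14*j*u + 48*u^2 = (j - 8*u)*(j - 6*u)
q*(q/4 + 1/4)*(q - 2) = q^3/4 - q^2/4 - q/2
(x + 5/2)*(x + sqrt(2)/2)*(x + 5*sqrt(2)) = x^3 + 5*x^2/2 + 11*sqrt(2)*x^2/2 + 5*x + 55*sqrt(2)*x/4 + 25/2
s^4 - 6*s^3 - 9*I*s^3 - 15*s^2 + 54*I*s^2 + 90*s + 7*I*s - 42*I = (s - 6)*(s - 7*I)*(s - I)^2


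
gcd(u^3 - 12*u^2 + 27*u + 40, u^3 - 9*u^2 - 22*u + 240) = u - 8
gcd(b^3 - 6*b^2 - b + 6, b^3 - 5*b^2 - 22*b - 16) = b + 1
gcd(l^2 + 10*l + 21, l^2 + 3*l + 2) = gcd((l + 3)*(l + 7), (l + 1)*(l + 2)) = 1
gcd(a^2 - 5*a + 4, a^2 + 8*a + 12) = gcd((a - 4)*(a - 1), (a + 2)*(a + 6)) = 1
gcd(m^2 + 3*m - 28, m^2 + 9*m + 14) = m + 7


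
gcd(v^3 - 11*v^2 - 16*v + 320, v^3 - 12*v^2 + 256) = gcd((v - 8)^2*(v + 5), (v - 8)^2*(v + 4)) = v^2 - 16*v + 64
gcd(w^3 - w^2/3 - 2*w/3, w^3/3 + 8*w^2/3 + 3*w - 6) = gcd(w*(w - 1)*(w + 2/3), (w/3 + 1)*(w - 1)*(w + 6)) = w - 1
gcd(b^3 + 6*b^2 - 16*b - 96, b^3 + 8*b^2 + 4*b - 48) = b^2 + 10*b + 24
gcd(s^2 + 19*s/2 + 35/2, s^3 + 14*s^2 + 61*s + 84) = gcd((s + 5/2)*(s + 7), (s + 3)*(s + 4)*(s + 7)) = s + 7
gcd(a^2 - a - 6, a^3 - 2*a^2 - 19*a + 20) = 1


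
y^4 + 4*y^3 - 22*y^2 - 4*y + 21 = (y - 3)*(y - 1)*(y + 1)*(y + 7)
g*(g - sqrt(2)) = g^2 - sqrt(2)*g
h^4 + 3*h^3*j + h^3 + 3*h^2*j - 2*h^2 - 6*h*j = h*(h - 1)*(h + 2)*(h + 3*j)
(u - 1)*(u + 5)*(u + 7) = u^3 + 11*u^2 + 23*u - 35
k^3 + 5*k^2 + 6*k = k*(k + 2)*(k + 3)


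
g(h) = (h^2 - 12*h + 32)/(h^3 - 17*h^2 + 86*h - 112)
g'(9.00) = -0.16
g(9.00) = 0.36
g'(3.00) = -0.44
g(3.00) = 0.25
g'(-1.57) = -0.04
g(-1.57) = -0.18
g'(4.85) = -0.18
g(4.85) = -0.14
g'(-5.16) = -0.01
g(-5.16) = -0.11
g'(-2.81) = -0.02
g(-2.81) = -0.14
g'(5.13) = -0.21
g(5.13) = -0.19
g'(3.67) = -0.20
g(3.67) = 0.06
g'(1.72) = -5.12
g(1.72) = -1.54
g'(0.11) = -0.12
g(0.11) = -0.30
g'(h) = (2*h - 12)/(h^3 - 17*h^2 + 86*h - 112) + (-3*h^2 + 34*h - 86)*(h^2 - 12*h + 32)/(h^3 - 17*h^2 + 86*h - 112)^2 = (-h^2 + 8*h - 22)/(h^4 - 18*h^3 + 109*h^2 - 252*h + 196)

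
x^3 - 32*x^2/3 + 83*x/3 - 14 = (x - 7)*(x - 3)*(x - 2/3)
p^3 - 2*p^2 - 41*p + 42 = (p - 7)*(p - 1)*(p + 6)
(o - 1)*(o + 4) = o^2 + 3*o - 4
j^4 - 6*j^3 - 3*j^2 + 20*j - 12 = (j - 6)*(j - 1)^2*(j + 2)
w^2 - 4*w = w*(w - 4)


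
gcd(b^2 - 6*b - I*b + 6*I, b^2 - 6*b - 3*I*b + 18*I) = b - 6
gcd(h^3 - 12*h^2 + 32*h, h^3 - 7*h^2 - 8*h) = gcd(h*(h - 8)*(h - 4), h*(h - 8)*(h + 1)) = h^2 - 8*h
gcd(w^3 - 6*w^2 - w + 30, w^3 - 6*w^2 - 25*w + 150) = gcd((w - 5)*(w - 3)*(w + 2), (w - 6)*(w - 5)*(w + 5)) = w - 5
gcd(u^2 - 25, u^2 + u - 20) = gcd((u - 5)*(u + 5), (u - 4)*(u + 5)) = u + 5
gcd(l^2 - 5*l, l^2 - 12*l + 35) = l - 5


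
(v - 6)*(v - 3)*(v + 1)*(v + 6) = v^4 - 2*v^3 - 39*v^2 + 72*v + 108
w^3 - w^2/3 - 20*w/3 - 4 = (w - 3)*(w + 2/3)*(w + 2)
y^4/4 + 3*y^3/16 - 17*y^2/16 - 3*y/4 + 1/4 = (y/4 + 1/4)*(y - 2)*(y - 1/4)*(y + 2)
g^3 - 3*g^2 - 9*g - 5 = (g - 5)*(g + 1)^2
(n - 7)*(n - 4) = n^2 - 11*n + 28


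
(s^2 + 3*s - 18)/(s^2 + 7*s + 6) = (s - 3)/(s + 1)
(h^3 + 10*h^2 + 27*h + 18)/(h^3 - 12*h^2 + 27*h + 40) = (h^2 + 9*h + 18)/(h^2 - 13*h + 40)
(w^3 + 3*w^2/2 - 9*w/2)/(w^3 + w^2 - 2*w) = (w^2 + 3*w/2 - 9/2)/(w^2 + w - 2)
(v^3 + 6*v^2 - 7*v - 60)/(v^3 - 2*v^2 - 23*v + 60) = (v + 4)/(v - 4)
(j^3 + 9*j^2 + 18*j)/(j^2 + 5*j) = (j^2 + 9*j + 18)/(j + 5)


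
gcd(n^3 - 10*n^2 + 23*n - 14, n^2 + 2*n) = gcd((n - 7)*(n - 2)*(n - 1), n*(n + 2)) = 1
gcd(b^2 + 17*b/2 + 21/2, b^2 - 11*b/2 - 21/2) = b + 3/2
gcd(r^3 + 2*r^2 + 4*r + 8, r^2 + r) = 1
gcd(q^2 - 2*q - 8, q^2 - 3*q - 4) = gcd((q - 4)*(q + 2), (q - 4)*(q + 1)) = q - 4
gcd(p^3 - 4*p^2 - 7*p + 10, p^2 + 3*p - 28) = 1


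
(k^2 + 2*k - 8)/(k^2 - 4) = (k + 4)/(k + 2)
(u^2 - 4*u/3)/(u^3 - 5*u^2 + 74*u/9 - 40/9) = 3*u/(3*u^2 - 11*u + 10)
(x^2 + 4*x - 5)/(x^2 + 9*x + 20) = (x - 1)/(x + 4)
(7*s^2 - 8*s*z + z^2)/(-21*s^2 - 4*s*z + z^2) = (-s + z)/(3*s + z)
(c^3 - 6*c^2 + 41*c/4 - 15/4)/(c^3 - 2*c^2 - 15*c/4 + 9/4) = (2*c - 5)/(2*c + 3)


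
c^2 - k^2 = (c - k)*(c + k)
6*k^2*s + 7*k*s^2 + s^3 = s*(k + s)*(6*k + s)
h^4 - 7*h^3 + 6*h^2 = h^2*(h - 6)*(h - 1)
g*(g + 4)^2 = g^3 + 8*g^2 + 16*g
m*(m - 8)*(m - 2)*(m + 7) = m^4 - 3*m^3 - 54*m^2 + 112*m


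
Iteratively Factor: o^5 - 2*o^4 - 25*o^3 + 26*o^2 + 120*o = (o)*(o^4 - 2*o^3 - 25*o^2 + 26*o + 120) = o*(o - 5)*(o^3 + 3*o^2 - 10*o - 24) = o*(o - 5)*(o - 3)*(o^2 + 6*o + 8) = o*(o - 5)*(o - 3)*(o + 4)*(o + 2)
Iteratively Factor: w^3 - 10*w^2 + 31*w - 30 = (w - 2)*(w^2 - 8*w + 15) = (w - 5)*(w - 2)*(w - 3)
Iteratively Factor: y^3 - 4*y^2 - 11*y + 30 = (y - 5)*(y^2 + y - 6) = (y - 5)*(y - 2)*(y + 3)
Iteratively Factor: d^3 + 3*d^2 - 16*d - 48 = (d + 4)*(d^2 - d - 12) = (d + 3)*(d + 4)*(d - 4)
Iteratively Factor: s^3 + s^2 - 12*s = (s + 4)*(s^2 - 3*s) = s*(s + 4)*(s - 3)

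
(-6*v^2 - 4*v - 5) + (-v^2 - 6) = -7*v^2 - 4*v - 11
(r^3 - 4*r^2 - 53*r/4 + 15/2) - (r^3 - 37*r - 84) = -4*r^2 + 95*r/4 + 183/2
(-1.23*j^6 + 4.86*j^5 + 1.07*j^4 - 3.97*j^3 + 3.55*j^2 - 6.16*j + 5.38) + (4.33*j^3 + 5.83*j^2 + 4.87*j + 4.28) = -1.23*j^6 + 4.86*j^5 + 1.07*j^4 + 0.36*j^3 + 9.38*j^2 - 1.29*j + 9.66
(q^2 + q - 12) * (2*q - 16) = 2*q^3 - 14*q^2 - 40*q + 192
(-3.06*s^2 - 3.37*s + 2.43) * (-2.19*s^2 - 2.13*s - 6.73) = 6.7014*s^4 + 13.8981*s^3 + 22.4502*s^2 + 17.5042*s - 16.3539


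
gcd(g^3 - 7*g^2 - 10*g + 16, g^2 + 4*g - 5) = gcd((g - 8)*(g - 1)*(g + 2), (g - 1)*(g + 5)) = g - 1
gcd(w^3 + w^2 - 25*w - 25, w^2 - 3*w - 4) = w + 1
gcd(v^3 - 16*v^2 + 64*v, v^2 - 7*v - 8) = v - 8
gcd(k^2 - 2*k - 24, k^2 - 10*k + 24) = k - 6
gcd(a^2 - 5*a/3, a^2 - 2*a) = a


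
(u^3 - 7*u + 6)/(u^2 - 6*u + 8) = (u^2 + 2*u - 3)/(u - 4)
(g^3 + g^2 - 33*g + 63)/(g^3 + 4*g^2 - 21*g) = (g - 3)/g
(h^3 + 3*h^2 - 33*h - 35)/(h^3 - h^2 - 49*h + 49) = (h^2 - 4*h - 5)/(h^2 - 8*h + 7)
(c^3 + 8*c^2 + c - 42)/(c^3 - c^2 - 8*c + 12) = (c + 7)/(c - 2)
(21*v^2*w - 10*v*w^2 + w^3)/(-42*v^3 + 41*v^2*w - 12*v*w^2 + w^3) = -w/(2*v - w)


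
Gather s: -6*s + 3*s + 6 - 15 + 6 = -3*s - 3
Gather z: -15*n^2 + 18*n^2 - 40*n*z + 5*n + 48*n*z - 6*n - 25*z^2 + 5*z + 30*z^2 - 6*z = 3*n^2 - n + 5*z^2 + z*(8*n - 1)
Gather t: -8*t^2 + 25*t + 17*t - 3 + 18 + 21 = -8*t^2 + 42*t + 36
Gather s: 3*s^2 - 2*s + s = 3*s^2 - s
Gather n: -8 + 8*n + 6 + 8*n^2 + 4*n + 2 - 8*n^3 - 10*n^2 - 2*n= -8*n^3 - 2*n^2 + 10*n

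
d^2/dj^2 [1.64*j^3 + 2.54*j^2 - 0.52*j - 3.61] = 9.84*j + 5.08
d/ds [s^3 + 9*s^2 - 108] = 3*s*(s + 6)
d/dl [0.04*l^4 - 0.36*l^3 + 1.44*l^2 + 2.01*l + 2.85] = 0.16*l^3 - 1.08*l^2 + 2.88*l + 2.01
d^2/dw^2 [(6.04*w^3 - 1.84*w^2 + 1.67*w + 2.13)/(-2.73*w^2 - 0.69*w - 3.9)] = (2.1316282072803e-14*w^4 + 91.03977*w^3 - 310.312782*w^2 - 468.601146*w + 108.288774)/(20.346417*w^6 + 15.427503*w^5 + 91.098189*w^4 + 44.407089*w^3 + 130.14027*w^2 + 31.4847*w + 59.319)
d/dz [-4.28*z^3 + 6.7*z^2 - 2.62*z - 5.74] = -12.84*z^2 + 13.4*z - 2.62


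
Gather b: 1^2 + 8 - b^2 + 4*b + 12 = -b^2 + 4*b + 21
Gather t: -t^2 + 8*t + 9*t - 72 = -t^2 + 17*t - 72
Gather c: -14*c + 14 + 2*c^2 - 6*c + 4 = 2*c^2 - 20*c + 18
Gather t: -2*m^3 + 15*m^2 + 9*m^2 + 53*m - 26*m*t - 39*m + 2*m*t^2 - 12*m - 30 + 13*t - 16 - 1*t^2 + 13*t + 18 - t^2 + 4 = -2*m^3 + 24*m^2 + 2*m + t^2*(2*m - 2) + t*(26 - 26*m) - 24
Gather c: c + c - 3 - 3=2*c - 6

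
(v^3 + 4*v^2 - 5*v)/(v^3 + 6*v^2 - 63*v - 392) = v*(v^2 + 4*v - 5)/(v^3 + 6*v^2 - 63*v - 392)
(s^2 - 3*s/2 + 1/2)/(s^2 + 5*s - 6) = (s - 1/2)/(s + 6)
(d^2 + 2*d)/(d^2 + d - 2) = d/(d - 1)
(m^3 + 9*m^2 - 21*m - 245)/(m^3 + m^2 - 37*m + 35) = (m + 7)/(m - 1)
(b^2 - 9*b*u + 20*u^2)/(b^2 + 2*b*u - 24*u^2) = (b - 5*u)/(b + 6*u)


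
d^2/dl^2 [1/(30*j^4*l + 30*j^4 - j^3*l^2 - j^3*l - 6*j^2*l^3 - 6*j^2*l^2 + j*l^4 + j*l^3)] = 2*((j^2 + 18*j*l + 6*j - 6*l^2 - 3*l)*(30*j^3*l + 30*j^3 - j^2*l^2 - j^2*l - 6*j*l^3 - 6*j*l^2 + l^4 + l^3) + (-30*j^3 + 2*j^2*l + j^2 + 18*j*l^2 + 12*j*l - 4*l^3 - 3*l^2)^2)/(j*(30*j^3*l + 30*j^3 - j^2*l^2 - j^2*l - 6*j*l^3 - 6*j*l^2 + l^4 + l^3)^3)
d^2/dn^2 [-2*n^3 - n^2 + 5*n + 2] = -12*n - 2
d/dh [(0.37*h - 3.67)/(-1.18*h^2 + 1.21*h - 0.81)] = (0.4366*h^2 - 8.6612*h + 4.141)/(1.3924*h^4 - 2.8556*h^3 + 3.3757*h^2 - 1.9602*h + 0.6561)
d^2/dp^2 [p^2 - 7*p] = 2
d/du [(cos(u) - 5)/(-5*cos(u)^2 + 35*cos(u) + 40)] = (sin(u)^2 + 10*cos(u) - 44)*sin(u)/(5*(sin(u)^2 + 7*cos(u) + 7)^2)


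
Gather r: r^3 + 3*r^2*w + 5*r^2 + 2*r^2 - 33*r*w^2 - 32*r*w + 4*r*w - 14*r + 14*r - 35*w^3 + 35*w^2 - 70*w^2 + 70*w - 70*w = r^3 + r^2*(3*w + 7) + r*(-33*w^2 - 28*w) - 35*w^3 - 35*w^2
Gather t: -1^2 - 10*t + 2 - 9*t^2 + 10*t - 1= -9*t^2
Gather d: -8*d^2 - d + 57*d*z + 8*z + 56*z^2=-8*d^2 + d*(57*z - 1) + 56*z^2 + 8*z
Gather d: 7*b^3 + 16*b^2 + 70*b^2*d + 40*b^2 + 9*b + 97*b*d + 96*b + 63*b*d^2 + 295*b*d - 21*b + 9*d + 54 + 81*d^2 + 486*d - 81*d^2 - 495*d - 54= 7*b^3 + 56*b^2 + 63*b*d^2 + 84*b + d*(70*b^2 + 392*b)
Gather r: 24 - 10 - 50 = -36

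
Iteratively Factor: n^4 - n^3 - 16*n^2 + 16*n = (n + 4)*(n^3 - 5*n^2 + 4*n) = n*(n + 4)*(n^2 - 5*n + 4) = n*(n - 4)*(n + 4)*(n - 1)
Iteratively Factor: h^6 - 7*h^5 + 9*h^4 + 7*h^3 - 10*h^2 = (h)*(h^5 - 7*h^4 + 9*h^3 + 7*h^2 - 10*h) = h*(h + 1)*(h^4 - 8*h^3 + 17*h^2 - 10*h) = h*(h - 2)*(h + 1)*(h^3 - 6*h^2 + 5*h) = h^2*(h - 2)*(h + 1)*(h^2 - 6*h + 5) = h^2*(h - 5)*(h - 2)*(h + 1)*(h - 1)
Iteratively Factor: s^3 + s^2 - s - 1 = (s + 1)*(s^2 - 1) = (s - 1)*(s + 1)*(s + 1)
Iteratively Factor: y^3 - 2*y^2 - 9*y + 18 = (y - 3)*(y^2 + y - 6) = (y - 3)*(y - 2)*(y + 3)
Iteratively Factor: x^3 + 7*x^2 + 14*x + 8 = (x + 4)*(x^2 + 3*x + 2) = (x + 1)*(x + 4)*(x + 2)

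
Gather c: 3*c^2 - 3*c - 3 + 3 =3*c^2 - 3*c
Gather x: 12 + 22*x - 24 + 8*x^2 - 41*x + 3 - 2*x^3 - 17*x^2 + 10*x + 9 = -2*x^3 - 9*x^2 - 9*x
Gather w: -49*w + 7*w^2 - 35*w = 7*w^2 - 84*w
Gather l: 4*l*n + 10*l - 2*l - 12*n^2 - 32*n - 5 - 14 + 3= l*(4*n + 8) - 12*n^2 - 32*n - 16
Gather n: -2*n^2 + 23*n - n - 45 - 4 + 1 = -2*n^2 + 22*n - 48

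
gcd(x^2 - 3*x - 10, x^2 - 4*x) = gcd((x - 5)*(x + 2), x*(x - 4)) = 1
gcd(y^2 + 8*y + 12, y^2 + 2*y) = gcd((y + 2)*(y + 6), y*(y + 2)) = y + 2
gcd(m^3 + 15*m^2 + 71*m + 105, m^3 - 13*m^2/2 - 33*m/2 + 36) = m + 3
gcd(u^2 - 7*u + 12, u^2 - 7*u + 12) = u^2 - 7*u + 12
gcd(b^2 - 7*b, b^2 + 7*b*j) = b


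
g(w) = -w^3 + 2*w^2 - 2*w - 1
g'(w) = -3*w^2 + 4*w - 2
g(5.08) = -90.64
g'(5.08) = -59.10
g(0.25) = -1.39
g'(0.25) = -1.19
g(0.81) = -1.84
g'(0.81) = -0.73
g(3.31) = -21.97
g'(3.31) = -21.63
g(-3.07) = 52.92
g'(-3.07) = -42.55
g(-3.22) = 59.56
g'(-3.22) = -45.99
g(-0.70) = 1.72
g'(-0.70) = -6.27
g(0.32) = -1.47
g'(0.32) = -1.03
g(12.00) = -1465.00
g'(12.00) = -386.00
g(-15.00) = 3854.00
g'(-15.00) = -737.00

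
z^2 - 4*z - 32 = (z - 8)*(z + 4)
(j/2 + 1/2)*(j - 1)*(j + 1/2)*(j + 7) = j^4/2 + 15*j^3/4 + 5*j^2/4 - 15*j/4 - 7/4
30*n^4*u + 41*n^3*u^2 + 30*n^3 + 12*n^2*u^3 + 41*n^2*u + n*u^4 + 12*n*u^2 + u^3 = (n + u)*(5*n + u)*(6*n + u)*(n*u + 1)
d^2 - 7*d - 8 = (d - 8)*(d + 1)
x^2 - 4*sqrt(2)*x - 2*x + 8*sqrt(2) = (x - 2)*(x - 4*sqrt(2))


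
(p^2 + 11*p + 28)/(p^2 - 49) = (p + 4)/(p - 7)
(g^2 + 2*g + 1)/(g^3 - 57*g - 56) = (g + 1)/(g^2 - g - 56)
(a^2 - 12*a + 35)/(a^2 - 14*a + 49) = (a - 5)/(a - 7)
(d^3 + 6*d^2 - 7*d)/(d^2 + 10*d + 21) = d*(d - 1)/(d + 3)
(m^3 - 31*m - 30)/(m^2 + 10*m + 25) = (m^2 - 5*m - 6)/(m + 5)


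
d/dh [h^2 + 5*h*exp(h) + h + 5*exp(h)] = 5*h*exp(h) + 2*h + 10*exp(h) + 1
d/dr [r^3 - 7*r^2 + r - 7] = 3*r^2 - 14*r + 1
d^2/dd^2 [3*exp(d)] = 3*exp(d)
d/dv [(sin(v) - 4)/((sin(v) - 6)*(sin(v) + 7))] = (8*sin(v) + cos(v)^2 - 39)*cos(v)/((sin(v) - 6)^2*(sin(v) + 7)^2)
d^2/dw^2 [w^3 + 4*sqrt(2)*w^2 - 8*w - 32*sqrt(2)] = 6*w + 8*sqrt(2)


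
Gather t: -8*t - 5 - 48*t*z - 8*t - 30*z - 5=t*(-48*z - 16) - 30*z - 10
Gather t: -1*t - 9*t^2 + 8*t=-9*t^2 + 7*t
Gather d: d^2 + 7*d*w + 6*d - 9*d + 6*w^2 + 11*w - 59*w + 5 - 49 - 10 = d^2 + d*(7*w - 3) + 6*w^2 - 48*w - 54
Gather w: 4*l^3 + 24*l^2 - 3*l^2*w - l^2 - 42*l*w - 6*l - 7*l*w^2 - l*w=4*l^3 + 23*l^2 - 7*l*w^2 - 6*l + w*(-3*l^2 - 43*l)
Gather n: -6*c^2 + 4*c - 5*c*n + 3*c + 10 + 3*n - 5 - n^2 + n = -6*c^2 + 7*c - n^2 + n*(4 - 5*c) + 5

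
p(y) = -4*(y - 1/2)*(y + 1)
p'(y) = -8*y - 2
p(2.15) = -20.79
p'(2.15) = -19.20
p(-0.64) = 1.64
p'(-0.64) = 3.12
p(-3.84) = -49.30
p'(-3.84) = 28.72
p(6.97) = -206.26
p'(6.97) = -57.76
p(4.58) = -91.07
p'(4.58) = -38.64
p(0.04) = 1.91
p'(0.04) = -2.32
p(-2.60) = -19.84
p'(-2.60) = 18.80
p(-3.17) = -31.86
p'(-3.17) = 23.36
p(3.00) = -40.00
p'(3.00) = -26.00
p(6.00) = -154.00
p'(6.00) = -50.00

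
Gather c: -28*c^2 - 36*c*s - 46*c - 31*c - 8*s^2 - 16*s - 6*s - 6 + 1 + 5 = -28*c^2 + c*(-36*s - 77) - 8*s^2 - 22*s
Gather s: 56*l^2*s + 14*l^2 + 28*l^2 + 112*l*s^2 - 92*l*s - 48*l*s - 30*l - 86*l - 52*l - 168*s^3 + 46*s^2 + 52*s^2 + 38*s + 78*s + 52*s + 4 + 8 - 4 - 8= 42*l^2 - 168*l - 168*s^3 + s^2*(112*l + 98) + s*(56*l^2 - 140*l + 168)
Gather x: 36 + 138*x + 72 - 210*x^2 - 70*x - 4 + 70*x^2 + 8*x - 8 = -140*x^2 + 76*x + 96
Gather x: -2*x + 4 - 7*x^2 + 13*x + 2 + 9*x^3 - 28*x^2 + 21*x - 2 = 9*x^3 - 35*x^2 + 32*x + 4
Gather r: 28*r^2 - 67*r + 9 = 28*r^2 - 67*r + 9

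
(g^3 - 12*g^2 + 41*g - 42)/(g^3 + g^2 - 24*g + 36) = (g - 7)/(g + 6)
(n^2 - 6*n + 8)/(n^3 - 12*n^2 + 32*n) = (n - 2)/(n*(n - 8))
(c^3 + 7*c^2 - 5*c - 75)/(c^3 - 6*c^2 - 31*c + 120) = (c + 5)/(c - 8)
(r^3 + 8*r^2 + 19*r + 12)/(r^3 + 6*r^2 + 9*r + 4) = (r + 3)/(r + 1)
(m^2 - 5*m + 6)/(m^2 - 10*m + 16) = (m - 3)/(m - 8)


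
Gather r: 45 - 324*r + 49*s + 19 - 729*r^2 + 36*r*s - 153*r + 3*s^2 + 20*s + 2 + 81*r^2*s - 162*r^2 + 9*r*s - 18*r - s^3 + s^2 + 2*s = r^2*(81*s - 891) + r*(45*s - 495) - s^3 + 4*s^2 + 71*s + 66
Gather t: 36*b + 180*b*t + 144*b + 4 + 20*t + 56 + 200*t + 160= 180*b + t*(180*b + 220) + 220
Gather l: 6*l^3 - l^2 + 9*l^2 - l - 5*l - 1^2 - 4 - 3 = 6*l^3 + 8*l^2 - 6*l - 8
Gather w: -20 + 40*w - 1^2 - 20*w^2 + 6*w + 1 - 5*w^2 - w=-25*w^2 + 45*w - 20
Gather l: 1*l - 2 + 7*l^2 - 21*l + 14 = 7*l^2 - 20*l + 12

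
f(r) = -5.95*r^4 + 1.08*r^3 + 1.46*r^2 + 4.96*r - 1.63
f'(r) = -23.8*r^3 + 3.24*r^2 + 2.92*r + 4.96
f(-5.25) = -4663.87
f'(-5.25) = 3522.87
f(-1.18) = -18.76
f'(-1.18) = 45.13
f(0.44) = 0.70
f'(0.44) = 4.84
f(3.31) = -644.27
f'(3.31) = -812.98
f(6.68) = -11428.82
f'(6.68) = -6925.21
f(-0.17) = -2.44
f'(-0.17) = 4.67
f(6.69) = -11498.23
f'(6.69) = -6956.65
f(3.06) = -463.51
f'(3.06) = -637.70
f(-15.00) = -304611.28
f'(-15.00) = 81015.16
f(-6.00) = -7923.31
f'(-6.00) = 5244.88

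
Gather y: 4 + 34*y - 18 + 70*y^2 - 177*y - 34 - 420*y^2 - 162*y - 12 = -350*y^2 - 305*y - 60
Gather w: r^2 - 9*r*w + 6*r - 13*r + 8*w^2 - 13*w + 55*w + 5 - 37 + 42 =r^2 - 7*r + 8*w^2 + w*(42 - 9*r) + 10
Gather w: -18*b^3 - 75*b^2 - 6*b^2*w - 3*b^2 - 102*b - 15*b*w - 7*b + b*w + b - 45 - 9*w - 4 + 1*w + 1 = -18*b^3 - 78*b^2 - 108*b + w*(-6*b^2 - 14*b - 8) - 48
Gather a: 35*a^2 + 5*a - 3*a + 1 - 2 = 35*a^2 + 2*a - 1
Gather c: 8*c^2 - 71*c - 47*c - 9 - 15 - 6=8*c^2 - 118*c - 30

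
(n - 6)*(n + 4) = n^2 - 2*n - 24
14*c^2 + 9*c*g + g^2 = (2*c + g)*(7*c + g)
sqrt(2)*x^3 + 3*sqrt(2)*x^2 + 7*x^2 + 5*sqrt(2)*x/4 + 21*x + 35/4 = (x + 5/2)*(x + 7*sqrt(2)/2)*(sqrt(2)*x + sqrt(2)/2)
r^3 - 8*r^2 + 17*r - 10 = (r - 5)*(r - 2)*(r - 1)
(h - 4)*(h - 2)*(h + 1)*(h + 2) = h^4 - 3*h^3 - 8*h^2 + 12*h + 16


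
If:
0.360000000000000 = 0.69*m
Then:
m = 0.52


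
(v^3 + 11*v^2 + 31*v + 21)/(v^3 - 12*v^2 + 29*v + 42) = (v^2 + 10*v + 21)/(v^2 - 13*v + 42)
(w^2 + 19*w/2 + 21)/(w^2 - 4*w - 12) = (w^2 + 19*w/2 + 21)/(w^2 - 4*w - 12)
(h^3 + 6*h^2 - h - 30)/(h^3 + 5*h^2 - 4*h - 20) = (h + 3)/(h + 2)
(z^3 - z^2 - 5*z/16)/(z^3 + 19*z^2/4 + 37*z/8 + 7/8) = z*(4*z - 5)/(2*(2*z^2 + 9*z + 7))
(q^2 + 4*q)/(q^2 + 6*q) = (q + 4)/(q + 6)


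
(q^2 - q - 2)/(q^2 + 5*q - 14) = (q + 1)/(q + 7)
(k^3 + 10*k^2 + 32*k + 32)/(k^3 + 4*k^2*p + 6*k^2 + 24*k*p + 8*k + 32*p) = (k + 4)/(k + 4*p)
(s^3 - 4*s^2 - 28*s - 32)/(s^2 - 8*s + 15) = (s^3 - 4*s^2 - 28*s - 32)/(s^2 - 8*s + 15)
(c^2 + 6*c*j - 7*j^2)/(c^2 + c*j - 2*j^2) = (c + 7*j)/(c + 2*j)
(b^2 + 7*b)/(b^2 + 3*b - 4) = b*(b + 7)/(b^2 + 3*b - 4)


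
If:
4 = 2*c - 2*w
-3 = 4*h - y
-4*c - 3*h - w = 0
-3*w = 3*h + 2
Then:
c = -1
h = 7/3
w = -3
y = 37/3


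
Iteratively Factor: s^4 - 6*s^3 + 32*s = (s - 4)*(s^3 - 2*s^2 - 8*s) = s*(s - 4)*(s^2 - 2*s - 8) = s*(s - 4)*(s + 2)*(s - 4)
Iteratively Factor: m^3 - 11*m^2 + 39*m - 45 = (m - 5)*(m^2 - 6*m + 9) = (m - 5)*(m - 3)*(m - 3)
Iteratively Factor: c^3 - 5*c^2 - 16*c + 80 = (c - 5)*(c^2 - 16) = (c - 5)*(c + 4)*(c - 4)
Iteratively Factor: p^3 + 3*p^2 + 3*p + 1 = (p + 1)*(p^2 + 2*p + 1) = (p + 1)^2*(p + 1)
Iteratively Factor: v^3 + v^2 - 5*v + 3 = (v + 3)*(v^2 - 2*v + 1) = (v - 1)*(v + 3)*(v - 1)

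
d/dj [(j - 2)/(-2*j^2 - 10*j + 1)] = (2*j^2 - 8*j - 19)/(4*j^4 + 40*j^3 + 96*j^2 - 20*j + 1)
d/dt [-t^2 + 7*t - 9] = 7 - 2*t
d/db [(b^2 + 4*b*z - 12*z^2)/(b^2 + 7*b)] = (-4*b^2*z + 7*b^2 + 24*b*z^2 + 84*z^2)/(b^2*(b^2 + 14*b + 49))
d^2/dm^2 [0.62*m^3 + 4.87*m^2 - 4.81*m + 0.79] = 3.72*m + 9.74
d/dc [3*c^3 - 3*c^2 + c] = 9*c^2 - 6*c + 1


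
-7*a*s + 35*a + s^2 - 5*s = (-7*a + s)*(s - 5)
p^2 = p^2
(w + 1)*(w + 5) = w^2 + 6*w + 5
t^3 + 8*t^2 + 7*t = t*(t + 1)*(t + 7)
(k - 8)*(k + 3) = k^2 - 5*k - 24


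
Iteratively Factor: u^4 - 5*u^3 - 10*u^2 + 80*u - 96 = (u - 3)*(u^3 - 2*u^2 - 16*u + 32) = (u - 3)*(u - 2)*(u^2 - 16) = (u - 3)*(u - 2)*(u + 4)*(u - 4)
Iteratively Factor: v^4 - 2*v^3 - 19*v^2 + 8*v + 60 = (v + 2)*(v^3 - 4*v^2 - 11*v + 30) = (v + 2)*(v + 3)*(v^2 - 7*v + 10) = (v - 2)*(v + 2)*(v + 3)*(v - 5)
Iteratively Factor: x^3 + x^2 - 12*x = (x + 4)*(x^2 - 3*x) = (x - 3)*(x + 4)*(x)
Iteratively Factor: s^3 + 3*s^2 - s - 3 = (s + 3)*(s^2 - 1) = (s + 1)*(s + 3)*(s - 1)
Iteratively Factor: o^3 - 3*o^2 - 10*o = (o - 5)*(o^2 + 2*o) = o*(o - 5)*(o + 2)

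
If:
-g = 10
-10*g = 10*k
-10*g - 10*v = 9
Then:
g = -10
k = 10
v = 91/10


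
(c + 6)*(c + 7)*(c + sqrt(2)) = c^3 + sqrt(2)*c^2 + 13*c^2 + 13*sqrt(2)*c + 42*c + 42*sqrt(2)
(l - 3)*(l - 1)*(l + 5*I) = l^3 - 4*l^2 + 5*I*l^2 + 3*l - 20*I*l + 15*I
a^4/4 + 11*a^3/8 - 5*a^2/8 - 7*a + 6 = (a/4 + 1)*(a - 3/2)*(a - 1)*(a + 4)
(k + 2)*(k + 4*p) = k^2 + 4*k*p + 2*k + 8*p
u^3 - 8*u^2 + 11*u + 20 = (u - 5)*(u - 4)*(u + 1)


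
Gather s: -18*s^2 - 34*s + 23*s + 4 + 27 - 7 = -18*s^2 - 11*s + 24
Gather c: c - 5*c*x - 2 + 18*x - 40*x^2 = c*(1 - 5*x) - 40*x^2 + 18*x - 2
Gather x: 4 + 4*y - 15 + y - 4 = 5*y - 15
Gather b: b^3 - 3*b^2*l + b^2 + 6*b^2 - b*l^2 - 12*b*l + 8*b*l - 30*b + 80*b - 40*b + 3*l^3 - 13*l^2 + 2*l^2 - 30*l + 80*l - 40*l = b^3 + b^2*(7 - 3*l) + b*(-l^2 - 4*l + 10) + 3*l^3 - 11*l^2 + 10*l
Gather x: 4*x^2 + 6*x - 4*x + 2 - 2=4*x^2 + 2*x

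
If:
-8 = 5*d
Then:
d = -8/5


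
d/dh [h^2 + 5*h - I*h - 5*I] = 2*h + 5 - I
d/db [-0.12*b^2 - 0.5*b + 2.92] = -0.24*b - 0.5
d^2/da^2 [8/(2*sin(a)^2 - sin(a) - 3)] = 8*(-35*sin(a) + 4*sin(3*a) - 11*cos(2*a) + 25)/((sin(a) + 1)^2*(2*sin(a) - 3)^3)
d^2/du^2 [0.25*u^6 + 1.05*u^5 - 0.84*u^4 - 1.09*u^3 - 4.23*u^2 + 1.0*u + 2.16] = 7.5*u^4 + 21.0*u^3 - 10.08*u^2 - 6.54*u - 8.46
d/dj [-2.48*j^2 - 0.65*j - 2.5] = -4.96*j - 0.65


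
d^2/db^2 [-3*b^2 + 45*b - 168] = -6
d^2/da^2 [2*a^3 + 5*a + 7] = 12*a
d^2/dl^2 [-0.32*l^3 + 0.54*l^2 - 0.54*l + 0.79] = 1.08 - 1.92*l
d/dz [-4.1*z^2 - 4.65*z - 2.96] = -8.2*z - 4.65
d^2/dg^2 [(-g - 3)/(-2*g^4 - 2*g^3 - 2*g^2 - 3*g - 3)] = 4*g*(12*g^6 + 76*g^5 + 102*g^4 + 87*g^3 + 35*g^2 - 27*g - 9)/(8*g^12 + 24*g^11 + 48*g^10 + 92*g^9 + 156*g^8 + 204*g^7 + 242*g^6 + 270*g^5 + 252*g^4 + 189*g^3 + 135*g^2 + 81*g + 27)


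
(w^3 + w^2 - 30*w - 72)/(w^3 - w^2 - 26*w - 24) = (w + 3)/(w + 1)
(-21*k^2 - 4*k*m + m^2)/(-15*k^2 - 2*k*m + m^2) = (7*k - m)/(5*k - m)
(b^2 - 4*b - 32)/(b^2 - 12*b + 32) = (b + 4)/(b - 4)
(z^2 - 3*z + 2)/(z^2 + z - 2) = (z - 2)/(z + 2)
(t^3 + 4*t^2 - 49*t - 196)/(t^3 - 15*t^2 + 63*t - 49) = (t^2 + 11*t + 28)/(t^2 - 8*t + 7)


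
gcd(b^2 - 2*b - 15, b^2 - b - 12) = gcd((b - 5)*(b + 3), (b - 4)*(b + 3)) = b + 3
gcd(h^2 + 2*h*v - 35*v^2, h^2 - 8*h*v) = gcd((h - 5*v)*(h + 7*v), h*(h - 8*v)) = 1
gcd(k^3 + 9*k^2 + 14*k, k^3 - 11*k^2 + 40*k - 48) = 1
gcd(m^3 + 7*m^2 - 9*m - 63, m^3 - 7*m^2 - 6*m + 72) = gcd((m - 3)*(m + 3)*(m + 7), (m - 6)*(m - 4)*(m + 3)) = m + 3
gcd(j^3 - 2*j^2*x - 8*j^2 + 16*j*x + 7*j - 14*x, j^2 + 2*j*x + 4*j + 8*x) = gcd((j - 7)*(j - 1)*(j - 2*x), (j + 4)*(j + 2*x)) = 1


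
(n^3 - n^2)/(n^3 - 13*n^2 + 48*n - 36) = n^2/(n^2 - 12*n + 36)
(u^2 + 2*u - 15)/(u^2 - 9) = (u + 5)/(u + 3)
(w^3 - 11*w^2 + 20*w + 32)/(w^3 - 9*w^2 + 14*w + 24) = (w - 8)/(w - 6)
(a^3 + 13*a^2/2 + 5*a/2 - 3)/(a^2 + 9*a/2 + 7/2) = (2*a^2 + 11*a - 6)/(2*a + 7)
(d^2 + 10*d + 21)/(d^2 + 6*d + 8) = (d^2 + 10*d + 21)/(d^2 + 6*d + 8)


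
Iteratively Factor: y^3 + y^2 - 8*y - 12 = (y + 2)*(y^2 - y - 6) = (y - 3)*(y + 2)*(y + 2)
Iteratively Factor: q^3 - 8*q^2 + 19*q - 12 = (q - 3)*(q^2 - 5*q + 4) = (q - 4)*(q - 3)*(q - 1)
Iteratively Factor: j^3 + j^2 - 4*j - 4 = (j + 2)*(j^2 - j - 2) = (j + 1)*(j + 2)*(j - 2)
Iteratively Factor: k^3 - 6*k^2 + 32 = (k - 4)*(k^2 - 2*k - 8) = (k - 4)*(k + 2)*(k - 4)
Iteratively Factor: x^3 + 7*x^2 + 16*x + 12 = (x + 2)*(x^2 + 5*x + 6) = (x + 2)*(x + 3)*(x + 2)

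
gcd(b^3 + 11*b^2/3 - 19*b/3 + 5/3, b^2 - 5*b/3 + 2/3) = b - 1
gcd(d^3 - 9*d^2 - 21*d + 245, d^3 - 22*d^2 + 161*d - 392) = d^2 - 14*d + 49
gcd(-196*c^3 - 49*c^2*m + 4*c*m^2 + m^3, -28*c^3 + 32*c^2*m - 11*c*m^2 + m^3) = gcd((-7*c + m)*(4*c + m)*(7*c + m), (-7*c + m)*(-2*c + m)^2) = 7*c - m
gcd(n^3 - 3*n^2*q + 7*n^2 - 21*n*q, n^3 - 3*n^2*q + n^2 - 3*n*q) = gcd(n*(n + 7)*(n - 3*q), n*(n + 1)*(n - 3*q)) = -n^2 + 3*n*q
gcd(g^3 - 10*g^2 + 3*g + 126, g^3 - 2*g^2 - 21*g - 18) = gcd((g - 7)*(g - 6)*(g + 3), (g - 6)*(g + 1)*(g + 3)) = g^2 - 3*g - 18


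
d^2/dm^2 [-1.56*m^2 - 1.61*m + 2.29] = -3.12000000000000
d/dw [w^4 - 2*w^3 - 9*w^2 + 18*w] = 4*w^3 - 6*w^2 - 18*w + 18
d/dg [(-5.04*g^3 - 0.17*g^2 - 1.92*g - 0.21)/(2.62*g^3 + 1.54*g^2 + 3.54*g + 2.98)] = (-7.3162*g^4 - 25.6224*g^3 - 41.052*g^2 - 0.366400000000001*g - 4.9782)/(6.8644*g^6 + 8.0696*g^5 + 20.9212*g^4 + 26.5184*g^3 + 21.71*g^2 + 21.0984*g + 8.8804)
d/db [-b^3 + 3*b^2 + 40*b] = -3*b^2 + 6*b + 40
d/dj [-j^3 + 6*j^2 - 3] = 3*j*(4 - j)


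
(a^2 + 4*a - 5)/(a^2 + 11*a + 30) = (a - 1)/(a + 6)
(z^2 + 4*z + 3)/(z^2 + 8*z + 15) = (z + 1)/(z + 5)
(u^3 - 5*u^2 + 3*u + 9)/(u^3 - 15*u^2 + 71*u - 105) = (u^2 - 2*u - 3)/(u^2 - 12*u + 35)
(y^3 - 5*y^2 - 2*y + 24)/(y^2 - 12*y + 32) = (y^2 - y - 6)/(y - 8)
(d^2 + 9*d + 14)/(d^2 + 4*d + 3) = (d^2 + 9*d + 14)/(d^2 + 4*d + 3)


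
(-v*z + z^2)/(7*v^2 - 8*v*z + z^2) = z/(-7*v + z)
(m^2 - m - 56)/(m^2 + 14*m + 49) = (m - 8)/(m + 7)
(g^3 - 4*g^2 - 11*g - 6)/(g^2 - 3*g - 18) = (g^2 + 2*g + 1)/(g + 3)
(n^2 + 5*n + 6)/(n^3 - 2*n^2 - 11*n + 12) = (n + 2)/(n^2 - 5*n + 4)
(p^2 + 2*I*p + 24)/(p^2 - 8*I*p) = (p^2 + 2*I*p + 24)/(p*(p - 8*I))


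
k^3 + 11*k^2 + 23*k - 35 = (k - 1)*(k + 5)*(k + 7)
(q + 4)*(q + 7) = q^2 + 11*q + 28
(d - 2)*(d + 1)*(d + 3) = d^3 + 2*d^2 - 5*d - 6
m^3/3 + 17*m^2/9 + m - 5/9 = (m/3 + 1/3)*(m - 1/3)*(m + 5)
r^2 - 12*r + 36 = (r - 6)^2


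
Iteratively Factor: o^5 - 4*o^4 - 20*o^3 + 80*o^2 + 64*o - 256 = (o - 2)*(o^4 - 2*o^3 - 24*o^2 + 32*o + 128) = (o - 4)*(o - 2)*(o^3 + 2*o^2 - 16*o - 32) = (o - 4)*(o - 2)*(o + 2)*(o^2 - 16) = (o - 4)^2*(o - 2)*(o + 2)*(o + 4)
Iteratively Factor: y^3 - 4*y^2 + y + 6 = (y - 2)*(y^2 - 2*y - 3) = (y - 2)*(y + 1)*(y - 3)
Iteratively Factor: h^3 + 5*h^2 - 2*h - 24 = (h - 2)*(h^2 + 7*h + 12) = (h - 2)*(h + 4)*(h + 3)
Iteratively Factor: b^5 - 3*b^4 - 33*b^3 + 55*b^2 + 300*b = (b + 3)*(b^4 - 6*b^3 - 15*b^2 + 100*b) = (b + 3)*(b + 4)*(b^3 - 10*b^2 + 25*b) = (b - 5)*(b + 3)*(b + 4)*(b^2 - 5*b) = b*(b - 5)*(b + 3)*(b + 4)*(b - 5)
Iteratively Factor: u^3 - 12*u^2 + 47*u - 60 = (u - 3)*(u^2 - 9*u + 20) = (u - 4)*(u - 3)*(u - 5)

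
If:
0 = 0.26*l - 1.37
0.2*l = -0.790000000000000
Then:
No Solution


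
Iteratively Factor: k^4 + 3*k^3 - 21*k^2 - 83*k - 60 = (k + 4)*(k^3 - k^2 - 17*k - 15) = (k + 3)*(k + 4)*(k^2 - 4*k - 5) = (k - 5)*(k + 3)*(k + 4)*(k + 1)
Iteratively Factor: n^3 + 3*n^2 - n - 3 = (n + 3)*(n^2 - 1) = (n - 1)*(n + 3)*(n + 1)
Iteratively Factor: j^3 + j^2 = (j)*(j^2 + j) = j^2*(j + 1)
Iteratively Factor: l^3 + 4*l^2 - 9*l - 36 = (l + 4)*(l^2 - 9) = (l - 3)*(l + 4)*(l + 3)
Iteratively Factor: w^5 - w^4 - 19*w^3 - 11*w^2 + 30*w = (w - 1)*(w^4 - 19*w^2 - 30*w) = (w - 1)*(w + 2)*(w^3 - 2*w^2 - 15*w) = w*(w - 1)*(w + 2)*(w^2 - 2*w - 15) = w*(w - 1)*(w + 2)*(w + 3)*(w - 5)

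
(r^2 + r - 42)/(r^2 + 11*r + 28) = (r - 6)/(r + 4)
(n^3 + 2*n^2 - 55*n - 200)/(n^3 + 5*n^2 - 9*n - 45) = (n^2 - 3*n - 40)/(n^2 - 9)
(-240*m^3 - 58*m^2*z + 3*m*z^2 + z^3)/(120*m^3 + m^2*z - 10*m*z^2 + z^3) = (30*m^2 + 11*m*z + z^2)/(-15*m^2 - 2*m*z + z^2)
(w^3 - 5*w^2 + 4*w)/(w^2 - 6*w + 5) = w*(w - 4)/(w - 5)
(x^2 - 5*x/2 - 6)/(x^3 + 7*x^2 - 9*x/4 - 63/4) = 2*(x - 4)/(2*x^2 + 11*x - 21)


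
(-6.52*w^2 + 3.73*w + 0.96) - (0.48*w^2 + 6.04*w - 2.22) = -7.0*w^2 - 2.31*w + 3.18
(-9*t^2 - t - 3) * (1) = -9*t^2 - t - 3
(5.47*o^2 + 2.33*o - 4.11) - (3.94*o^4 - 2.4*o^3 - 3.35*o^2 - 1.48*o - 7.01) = -3.94*o^4 + 2.4*o^3 + 8.82*o^2 + 3.81*o + 2.9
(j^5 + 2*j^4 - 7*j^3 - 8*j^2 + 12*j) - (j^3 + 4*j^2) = j^5 + 2*j^4 - 8*j^3 - 12*j^2 + 12*j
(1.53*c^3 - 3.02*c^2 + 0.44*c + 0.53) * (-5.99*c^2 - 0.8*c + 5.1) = -9.1647*c^5 + 16.8658*c^4 + 7.5834*c^3 - 18.9287*c^2 + 1.82*c + 2.703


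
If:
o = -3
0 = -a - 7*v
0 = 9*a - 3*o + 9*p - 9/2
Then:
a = -7*v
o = -3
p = 7*v - 1/2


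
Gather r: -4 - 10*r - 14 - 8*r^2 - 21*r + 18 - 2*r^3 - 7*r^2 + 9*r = -2*r^3 - 15*r^2 - 22*r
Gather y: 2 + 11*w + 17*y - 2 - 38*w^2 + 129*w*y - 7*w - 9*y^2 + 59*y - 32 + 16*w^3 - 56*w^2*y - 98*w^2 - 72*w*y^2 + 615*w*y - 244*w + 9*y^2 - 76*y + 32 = 16*w^3 - 136*w^2 - 72*w*y^2 - 240*w + y*(-56*w^2 + 744*w)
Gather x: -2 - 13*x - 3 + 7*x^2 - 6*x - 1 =7*x^2 - 19*x - 6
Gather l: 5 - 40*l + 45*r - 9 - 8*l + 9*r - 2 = -48*l + 54*r - 6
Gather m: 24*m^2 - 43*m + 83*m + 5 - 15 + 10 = 24*m^2 + 40*m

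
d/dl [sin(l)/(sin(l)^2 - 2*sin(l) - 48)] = (cos(l)^2 - 49)*cos(l)/((sin(l) - 8)^2*(sin(l) + 6)^2)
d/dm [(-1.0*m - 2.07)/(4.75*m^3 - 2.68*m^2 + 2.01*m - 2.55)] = (9.5*m^3 + 26.8175*m^2 - 11.0952*m + 6.7107)/(22.5625*m^6 - 25.46*m^5 + 26.2774*m^4 - 34.9986*m^3 + 17.7081*m^2 - 10.251*m + 6.5025)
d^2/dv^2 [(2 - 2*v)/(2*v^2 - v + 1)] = 4*(-(v - 1)*(4*v - 1)^2 + 3*(2*v - 1)*(2*v^2 - v + 1))/(2*v^2 - v + 1)^3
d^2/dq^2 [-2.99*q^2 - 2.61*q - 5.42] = -5.98000000000000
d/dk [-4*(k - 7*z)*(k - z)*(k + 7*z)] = -12*k^2 + 8*k*z + 196*z^2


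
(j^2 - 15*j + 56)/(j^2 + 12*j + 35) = (j^2 - 15*j + 56)/(j^2 + 12*j + 35)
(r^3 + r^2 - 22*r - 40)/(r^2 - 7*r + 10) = (r^2 + 6*r + 8)/(r - 2)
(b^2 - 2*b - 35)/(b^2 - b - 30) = (b - 7)/(b - 6)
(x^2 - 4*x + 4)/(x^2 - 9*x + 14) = (x - 2)/(x - 7)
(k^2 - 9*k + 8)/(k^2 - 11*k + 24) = (k - 1)/(k - 3)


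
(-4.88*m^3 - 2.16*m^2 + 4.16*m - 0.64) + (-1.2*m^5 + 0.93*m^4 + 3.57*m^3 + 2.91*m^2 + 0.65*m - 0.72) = -1.2*m^5 + 0.93*m^4 - 1.31*m^3 + 0.75*m^2 + 4.81*m - 1.36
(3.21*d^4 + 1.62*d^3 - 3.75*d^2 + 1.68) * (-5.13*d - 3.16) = -16.4673*d^5 - 18.4542*d^4 + 14.1183*d^3 + 11.85*d^2 - 8.6184*d - 5.3088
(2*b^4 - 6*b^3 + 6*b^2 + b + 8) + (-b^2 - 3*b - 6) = 2*b^4 - 6*b^3 + 5*b^2 - 2*b + 2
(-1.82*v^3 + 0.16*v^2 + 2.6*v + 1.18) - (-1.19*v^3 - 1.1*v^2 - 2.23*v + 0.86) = -0.63*v^3 + 1.26*v^2 + 4.83*v + 0.32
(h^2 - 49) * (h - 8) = h^3 - 8*h^2 - 49*h + 392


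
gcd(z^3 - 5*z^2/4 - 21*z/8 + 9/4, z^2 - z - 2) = z - 2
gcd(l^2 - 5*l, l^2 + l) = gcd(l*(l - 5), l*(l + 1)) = l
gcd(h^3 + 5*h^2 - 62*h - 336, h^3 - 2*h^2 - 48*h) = h^2 - 2*h - 48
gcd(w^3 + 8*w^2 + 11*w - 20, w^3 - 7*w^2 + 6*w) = w - 1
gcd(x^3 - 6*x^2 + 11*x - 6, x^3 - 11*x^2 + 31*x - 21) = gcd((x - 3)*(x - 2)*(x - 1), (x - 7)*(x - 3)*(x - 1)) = x^2 - 4*x + 3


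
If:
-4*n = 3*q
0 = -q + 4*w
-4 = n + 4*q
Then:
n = 12/13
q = -16/13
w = -4/13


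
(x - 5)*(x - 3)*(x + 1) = x^3 - 7*x^2 + 7*x + 15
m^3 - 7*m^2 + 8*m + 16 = (m - 4)^2*(m + 1)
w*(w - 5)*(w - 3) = w^3 - 8*w^2 + 15*w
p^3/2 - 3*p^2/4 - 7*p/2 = p*(p/2 + 1)*(p - 7/2)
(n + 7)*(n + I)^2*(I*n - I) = I*n^4 - 2*n^3 + 6*I*n^3 - 12*n^2 - 8*I*n^2 + 14*n - 6*I*n + 7*I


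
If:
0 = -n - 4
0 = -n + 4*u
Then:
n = -4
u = -1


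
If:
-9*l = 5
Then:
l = -5/9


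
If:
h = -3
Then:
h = -3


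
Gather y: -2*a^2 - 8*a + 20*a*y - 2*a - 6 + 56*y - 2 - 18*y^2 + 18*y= -2*a^2 - 10*a - 18*y^2 + y*(20*a + 74) - 8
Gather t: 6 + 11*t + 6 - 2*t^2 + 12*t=-2*t^2 + 23*t + 12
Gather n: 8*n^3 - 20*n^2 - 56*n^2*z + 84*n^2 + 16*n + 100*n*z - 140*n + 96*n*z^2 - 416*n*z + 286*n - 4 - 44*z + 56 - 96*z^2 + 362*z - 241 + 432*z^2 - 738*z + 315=8*n^3 + n^2*(64 - 56*z) + n*(96*z^2 - 316*z + 162) + 336*z^2 - 420*z + 126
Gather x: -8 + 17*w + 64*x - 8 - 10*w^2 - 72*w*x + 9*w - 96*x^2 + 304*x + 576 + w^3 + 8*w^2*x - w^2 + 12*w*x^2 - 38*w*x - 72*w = w^3 - 11*w^2 - 46*w + x^2*(12*w - 96) + x*(8*w^2 - 110*w + 368) + 560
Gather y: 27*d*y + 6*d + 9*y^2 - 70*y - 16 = 6*d + 9*y^2 + y*(27*d - 70) - 16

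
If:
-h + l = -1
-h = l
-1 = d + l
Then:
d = -1/2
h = 1/2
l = -1/2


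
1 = 1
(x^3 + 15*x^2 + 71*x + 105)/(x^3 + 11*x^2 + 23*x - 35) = (x + 3)/(x - 1)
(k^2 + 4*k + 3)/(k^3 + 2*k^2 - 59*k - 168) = (k + 1)/(k^2 - k - 56)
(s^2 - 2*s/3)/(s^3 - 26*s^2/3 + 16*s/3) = 1/(s - 8)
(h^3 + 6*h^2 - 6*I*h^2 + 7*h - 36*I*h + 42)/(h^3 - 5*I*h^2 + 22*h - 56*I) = (h^2 + h*(6 + I) + 6*I)/(h^2 + 2*I*h + 8)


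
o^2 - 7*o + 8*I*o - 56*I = (o - 7)*(o + 8*I)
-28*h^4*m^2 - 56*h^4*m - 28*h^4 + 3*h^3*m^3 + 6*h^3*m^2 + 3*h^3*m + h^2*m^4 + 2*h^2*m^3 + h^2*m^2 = (-4*h + m)*(7*h + m)*(h*m + h)^2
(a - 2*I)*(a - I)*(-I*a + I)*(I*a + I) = a^4 - 3*I*a^3 - 3*a^2 + 3*I*a + 2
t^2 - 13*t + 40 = (t - 8)*(t - 5)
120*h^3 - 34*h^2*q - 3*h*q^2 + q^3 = (-5*h + q)*(-4*h + q)*(6*h + q)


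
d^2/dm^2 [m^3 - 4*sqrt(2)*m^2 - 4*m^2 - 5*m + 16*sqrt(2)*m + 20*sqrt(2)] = 6*m - 8*sqrt(2) - 8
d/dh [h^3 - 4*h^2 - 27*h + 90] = 3*h^2 - 8*h - 27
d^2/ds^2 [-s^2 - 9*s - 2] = -2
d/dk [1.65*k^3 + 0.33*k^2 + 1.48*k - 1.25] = 4.95*k^2 + 0.66*k + 1.48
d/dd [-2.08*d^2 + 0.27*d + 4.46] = 0.27 - 4.16*d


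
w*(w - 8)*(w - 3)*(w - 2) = w^4 - 13*w^3 + 46*w^2 - 48*w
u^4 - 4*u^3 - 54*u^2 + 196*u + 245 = (u - 7)*(u - 5)*(u + 1)*(u + 7)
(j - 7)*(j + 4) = j^2 - 3*j - 28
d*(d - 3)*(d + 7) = d^3 + 4*d^2 - 21*d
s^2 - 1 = (s - 1)*(s + 1)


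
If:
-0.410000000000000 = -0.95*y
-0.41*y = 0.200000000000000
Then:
No Solution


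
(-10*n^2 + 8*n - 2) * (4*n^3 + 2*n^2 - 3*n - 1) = -40*n^5 + 12*n^4 + 38*n^3 - 18*n^2 - 2*n + 2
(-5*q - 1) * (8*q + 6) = -40*q^2 - 38*q - 6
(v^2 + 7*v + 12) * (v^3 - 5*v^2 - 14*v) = v^5 + 2*v^4 - 37*v^3 - 158*v^2 - 168*v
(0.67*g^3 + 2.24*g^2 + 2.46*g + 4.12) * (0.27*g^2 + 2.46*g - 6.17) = 0.1809*g^5 + 2.253*g^4 + 2.0407*g^3 - 6.6568*g^2 - 5.043*g - 25.4204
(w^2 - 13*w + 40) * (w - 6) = w^3 - 19*w^2 + 118*w - 240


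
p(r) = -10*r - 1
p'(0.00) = -10.00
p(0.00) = -1.00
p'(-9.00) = -10.00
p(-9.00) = 89.00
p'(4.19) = -10.00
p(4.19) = -42.90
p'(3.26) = -10.00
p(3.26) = -33.60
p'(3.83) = -10.00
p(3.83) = -39.30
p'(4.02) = -10.00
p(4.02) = -41.20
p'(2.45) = -10.00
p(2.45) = -25.50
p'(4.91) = -10.00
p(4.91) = -50.10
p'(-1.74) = -10.00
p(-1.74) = 16.40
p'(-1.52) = -10.00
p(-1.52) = 14.20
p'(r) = -10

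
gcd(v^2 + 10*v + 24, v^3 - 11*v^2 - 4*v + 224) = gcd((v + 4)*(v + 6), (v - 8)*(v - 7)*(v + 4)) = v + 4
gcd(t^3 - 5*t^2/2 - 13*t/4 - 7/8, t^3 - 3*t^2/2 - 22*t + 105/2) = t - 7/2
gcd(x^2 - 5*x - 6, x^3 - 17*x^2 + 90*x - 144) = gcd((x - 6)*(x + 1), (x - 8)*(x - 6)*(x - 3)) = x - 6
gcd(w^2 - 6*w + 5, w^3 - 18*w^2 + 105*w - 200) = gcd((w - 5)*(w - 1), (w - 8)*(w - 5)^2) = w - 5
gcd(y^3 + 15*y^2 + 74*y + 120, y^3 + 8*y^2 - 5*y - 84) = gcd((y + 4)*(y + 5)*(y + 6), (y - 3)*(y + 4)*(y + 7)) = y + 4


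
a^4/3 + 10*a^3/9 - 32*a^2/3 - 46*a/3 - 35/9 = (a/3 + 1/3)*(a - 5)*(a + 1/3)*(a + 7)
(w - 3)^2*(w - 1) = w^3 - 7*w^2 + 15*w - 9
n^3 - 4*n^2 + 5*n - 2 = (n - 2)*(n - 1)^2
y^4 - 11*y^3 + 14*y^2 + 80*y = y*(y - 8)*(y - 5)*(y + 2)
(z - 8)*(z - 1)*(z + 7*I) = z^3 - 9*z^2 + 7*I*z^2 + 8*z - 63*I*z + 56*I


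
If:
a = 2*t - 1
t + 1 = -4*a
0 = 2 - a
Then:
No Solution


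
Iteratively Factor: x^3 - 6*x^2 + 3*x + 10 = (x - 2)*(x^2 - 4*x - 5) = (x - 2)*(x + 1)*(x - 5)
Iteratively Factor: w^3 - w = (w + 1)*(w^2 - w) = w*(w + 1)*(w - 1)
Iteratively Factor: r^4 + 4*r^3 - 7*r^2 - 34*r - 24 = (r - 3)*(r^3 + 7*r^2 + 14*r + 8) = (r - 3)*(r + 1)*(r^2 + 6*r + 8) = (r - 3)*(r + 1)*(r + 4)*(r + 2)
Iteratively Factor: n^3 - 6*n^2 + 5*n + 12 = (n + 1)*(n^2 - 7*n + 12) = (n - 3)*(n + 1)*(n - 4)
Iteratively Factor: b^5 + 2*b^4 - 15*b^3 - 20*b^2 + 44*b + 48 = (b - 2)*(b^4 + 4*b^3 - 7*b^2 - 34*b - 24) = (b - 2)*(b + 1)*(b^3 + 3*b^2 - 10*b - 24) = (b - 2)*(b + 1)*(b + 2)*(b^2 + b - 12) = (b - 3)*(b - 2)*(b + 1)*(b + 2)*(b + 4)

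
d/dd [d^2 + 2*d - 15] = 2*d + 2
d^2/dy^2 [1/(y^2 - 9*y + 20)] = 2*(-y^2 + 9*y + (2*y - 9)^2 - 20)/(y^2 - 9*y + 20)^3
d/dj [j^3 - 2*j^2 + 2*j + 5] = 3*j^2 - 4*j + 2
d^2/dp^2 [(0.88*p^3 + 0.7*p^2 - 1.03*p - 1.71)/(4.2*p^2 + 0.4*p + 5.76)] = (-2.8421709430404e-14*p^5 + 4.26325641456066e-14*p^4 - 80.98672*p^3 - 270.42768*p^2 + 307.447488*p + 133.38432)/(74.088*p^6 + 21.168*p^5 + 306.8352*p^4 + 58.1248*p^3 + 420.80256*p^2 + 39.81312*p + 191.102976)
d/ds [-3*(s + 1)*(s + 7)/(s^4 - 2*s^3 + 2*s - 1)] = 6*(s + 11)/(s^4 - 4*s^3 + 6*s^2 - 4*s + 1)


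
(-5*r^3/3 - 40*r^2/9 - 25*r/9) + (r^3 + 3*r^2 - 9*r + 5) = -2*r^3/3 - 13*r^2/9 - 106*r/9 + 5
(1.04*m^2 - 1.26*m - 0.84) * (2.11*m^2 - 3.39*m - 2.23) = 2.1944*m^4 - 6.1842*m^3 + 0.1798*m^2 + 5.6574*m + 1.8732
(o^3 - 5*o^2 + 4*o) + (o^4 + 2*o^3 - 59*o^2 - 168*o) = o^4 + 3*o^3 - 64*o^2 - 164*o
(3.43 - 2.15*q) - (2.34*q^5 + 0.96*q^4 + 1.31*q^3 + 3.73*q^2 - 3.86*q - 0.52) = -2.34*q^5 - 0.96*q^4 - 1.31*q^3 - 3.73*q^2 + 1.71*q + 3.95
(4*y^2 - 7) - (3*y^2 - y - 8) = y^2 + y + 1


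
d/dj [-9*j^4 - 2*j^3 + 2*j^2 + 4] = 2*j*(-18*j^2 - 3*j + 2)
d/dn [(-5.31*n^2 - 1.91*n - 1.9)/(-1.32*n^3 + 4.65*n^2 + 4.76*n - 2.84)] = (-7.0092*n^4 - 5.0424*n^3 - 23.9181*n^2 + 47.8308*n + 14.4684)/(1.7424*n^6 - 12.276*n^5 + 9.0561*n^4 + 51.7656*n^3 - 3.7544*n^2 - 27.0368*n + 8.0656)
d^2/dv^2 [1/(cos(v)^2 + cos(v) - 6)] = (-4*sin(v)^4 + 27*sin(v)^2 - 9*cos(v)/4 - 3*cos(3*v)/4 - 9)/((cos(v) - 2)^3*(cos(v) + 3)^3)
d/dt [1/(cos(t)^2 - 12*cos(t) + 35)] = 2*(cos(t) - 6)*sin(t)/(cos(t)^2 - 12*cos(t) + 35)^2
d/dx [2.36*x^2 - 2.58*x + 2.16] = 4.72*x - 2.58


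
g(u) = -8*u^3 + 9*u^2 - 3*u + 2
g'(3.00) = -165.00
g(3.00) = -142.00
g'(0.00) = -3.00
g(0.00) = 2.00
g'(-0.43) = -15.18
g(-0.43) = 5.59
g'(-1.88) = -121.67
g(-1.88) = 92.61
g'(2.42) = -99.99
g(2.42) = -65.93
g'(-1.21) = -59.92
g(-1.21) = 32.98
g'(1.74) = -44.34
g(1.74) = -18.12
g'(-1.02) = -46.33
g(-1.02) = 22.91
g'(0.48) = 0.11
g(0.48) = 1.75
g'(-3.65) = -388.44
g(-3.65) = 521.87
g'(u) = -24*u^2 + 18*u - 3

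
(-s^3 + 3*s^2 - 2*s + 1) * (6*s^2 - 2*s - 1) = -6*s^5 + 20*s^4 - 17*s^3 + 7*s^2 - 1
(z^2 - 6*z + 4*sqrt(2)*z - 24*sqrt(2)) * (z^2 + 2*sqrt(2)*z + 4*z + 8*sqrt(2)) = z^4 - 2*z^3 + 6*sqrt(2)*z^3 - 12*sqrt(2)*z^2 - 8*z^2 - 144*sqrt(2)*z - 32*z - 384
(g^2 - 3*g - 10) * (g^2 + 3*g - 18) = g^4 - 37*g^2 + 24*g + 180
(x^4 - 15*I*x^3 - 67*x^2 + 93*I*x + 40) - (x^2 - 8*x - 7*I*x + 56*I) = x^4 - 15*I*x^3 - 68*x^2 + 8*x + 100*I*x + 40 - 56*I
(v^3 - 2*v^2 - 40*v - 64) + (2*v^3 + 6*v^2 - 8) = 3*v^3 + 4*v^2 - 40*v - 72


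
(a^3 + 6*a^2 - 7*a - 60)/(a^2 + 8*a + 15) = (a^2 + a - 12)/(a + 3)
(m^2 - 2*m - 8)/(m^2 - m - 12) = (m + 2)/(m + 3)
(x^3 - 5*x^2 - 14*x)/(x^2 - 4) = x*(x - 7)/(x - 2)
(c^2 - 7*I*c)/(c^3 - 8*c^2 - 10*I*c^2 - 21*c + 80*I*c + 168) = c/(c^2 - c*(8 + 3*I) + 24*I)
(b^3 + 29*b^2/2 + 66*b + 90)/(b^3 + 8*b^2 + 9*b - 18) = (b^2 + 17*b/2 + 15)/(b^2 + 2*b - 3)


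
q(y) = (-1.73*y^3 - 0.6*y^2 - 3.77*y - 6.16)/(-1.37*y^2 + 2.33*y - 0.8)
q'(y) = (2.74*y - 2.33)*(-1.73*y^3 - 0.6*y^2 - 3.77*y - 6.16)/(-1.37*y^2 + 2.33*y - 0.8)^2 + (-5.19*y^2 - 1.2*y - 3.77)/(-1.37*y^2 + 2.33*y - 0.8)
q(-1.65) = -0.74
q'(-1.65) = 1.30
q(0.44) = 201.90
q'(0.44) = 5803.24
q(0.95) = -66.45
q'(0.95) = -156.62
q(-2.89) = -2.19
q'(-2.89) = 1.12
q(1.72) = 27.47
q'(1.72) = -52.36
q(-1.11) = 0.07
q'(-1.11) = 1.81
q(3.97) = 10.56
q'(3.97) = 0.00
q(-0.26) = 3.46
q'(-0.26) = 9.57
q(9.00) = 14.87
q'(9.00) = 1.13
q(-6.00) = -5.75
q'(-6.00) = 1.18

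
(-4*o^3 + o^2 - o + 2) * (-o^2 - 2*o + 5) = 4*o^5 + 7*o^4 - 21*o^3 + 5*o^2 - 9*o + 10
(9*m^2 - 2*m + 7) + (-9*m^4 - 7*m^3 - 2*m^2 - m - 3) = -9*m^4 - 7*m^3 + 7*m^2 - 3*m + 4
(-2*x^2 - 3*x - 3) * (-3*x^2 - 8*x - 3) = 6*x^4 + 25*x^3 + 39*x^2 + 33*x + 9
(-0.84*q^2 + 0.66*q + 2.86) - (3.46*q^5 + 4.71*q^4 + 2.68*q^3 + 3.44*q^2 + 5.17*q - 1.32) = -3.46*q^5 - 4.71*q^4 - 2.68*q^3 - 4.28*q^2 - 4.51*q + 4.18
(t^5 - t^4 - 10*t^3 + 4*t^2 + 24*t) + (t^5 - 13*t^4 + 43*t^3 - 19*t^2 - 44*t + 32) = 2*t^5 - 14*t^4 + 33*t^3 - 15*t^2 - 20*t + 32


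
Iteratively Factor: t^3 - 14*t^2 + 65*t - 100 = (t - 5)*(t^2 - 9*t + 20) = (t - 5)^2*(t - 4)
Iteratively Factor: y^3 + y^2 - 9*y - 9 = (y + 3)*(y^2 - 2*y - 3) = (y - 3)*(y + 3)*(y + 1)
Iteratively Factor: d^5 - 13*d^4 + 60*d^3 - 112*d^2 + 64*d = (d - 4)*(d^4 - 9*d^3 + 24*d^2 - 16*d) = (d - 4)^2*(d^3 - 5*d^2 + 4*d) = (d - 4)^3*(d^2 - d) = (d - 4)^3*(d - 1)*(d)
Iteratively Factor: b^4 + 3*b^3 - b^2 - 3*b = (b + 1)*(b^3 + 2*b^2 - 3*b) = b*(b + 1)*(b^2 + 2*b - 3) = b*(b + 1)*(b + 3)*(b - 1)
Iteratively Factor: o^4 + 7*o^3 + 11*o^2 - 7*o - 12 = (o + 3)*(o^3 + 4*o^2 - o - 4) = (o - 1)*(o + 3)*(o^2 + 5*o + 4) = (o - 1)*(o + 3)*(o + 4)*(o + 1)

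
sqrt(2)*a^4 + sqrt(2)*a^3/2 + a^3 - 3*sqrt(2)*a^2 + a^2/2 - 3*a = a*(a - 3/2)*(a + 2)*(sqrt(2)*a + 1)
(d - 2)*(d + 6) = d^2 + 4*d - 12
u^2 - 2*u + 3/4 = (u - 3/2)*(u - 1/2)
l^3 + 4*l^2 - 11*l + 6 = (l - 1)^2*(l + 6)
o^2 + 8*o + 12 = (o + 2)*(o + 6)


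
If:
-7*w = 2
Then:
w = -2/7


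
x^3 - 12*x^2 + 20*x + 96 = (x - 8)*(x - 6)*(x + 2)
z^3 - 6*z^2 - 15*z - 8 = (z - 8)*(z + 1)^2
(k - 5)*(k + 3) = k^2 - 2*k - 15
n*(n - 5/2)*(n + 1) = n^3 - 3*n^2/2 - 5*n/2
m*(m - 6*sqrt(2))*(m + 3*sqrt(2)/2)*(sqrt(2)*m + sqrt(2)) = sqrt(2)*m^4 - 9*m^3 + sqrt(2)*m^3 - 18*sqrt(2)*m^2 - 9*m^2 - 18*sqrt(2)*m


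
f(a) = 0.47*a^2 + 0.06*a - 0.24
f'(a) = 0.94*a + 0.06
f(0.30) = -0.18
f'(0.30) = 0.34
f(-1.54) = 0.78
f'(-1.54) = -1.39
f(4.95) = 11.57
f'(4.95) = 4.71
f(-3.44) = 5.12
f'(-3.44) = -3.17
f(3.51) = 5.76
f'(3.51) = 3.36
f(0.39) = -0.15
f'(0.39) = 0.43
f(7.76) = 28.53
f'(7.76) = 7.35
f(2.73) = 3.43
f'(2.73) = 2.63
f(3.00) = 4.17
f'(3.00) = 2.88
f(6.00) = 17.04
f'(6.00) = 5.70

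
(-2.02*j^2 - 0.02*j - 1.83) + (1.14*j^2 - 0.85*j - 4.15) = -0.88*j^2 - 0.87*j - 5.98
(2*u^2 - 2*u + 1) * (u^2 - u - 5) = 2*u^4 - 4*u^3 - 7*u^2 + 9*u - 5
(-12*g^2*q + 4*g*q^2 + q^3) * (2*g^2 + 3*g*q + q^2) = -24*g^4*q - 28*g^3*q^2 + 2*g^2*q^3 + 7*g*q^4 + q^5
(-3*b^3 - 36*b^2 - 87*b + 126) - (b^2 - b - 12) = -3*b^3 - 37*b^2 - 86*b + 138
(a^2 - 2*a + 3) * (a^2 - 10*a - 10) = a^4 - 12*a^3 + 13*a^2 - 10*a - 30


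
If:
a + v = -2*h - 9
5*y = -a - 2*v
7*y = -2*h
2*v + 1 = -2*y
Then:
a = -35/22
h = -133/44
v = -15/11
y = 19/22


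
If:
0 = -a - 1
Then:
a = -1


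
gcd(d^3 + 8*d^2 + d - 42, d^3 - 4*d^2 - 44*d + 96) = d - 2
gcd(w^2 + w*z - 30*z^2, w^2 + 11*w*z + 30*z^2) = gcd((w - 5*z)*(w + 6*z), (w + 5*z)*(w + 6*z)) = w + 6*z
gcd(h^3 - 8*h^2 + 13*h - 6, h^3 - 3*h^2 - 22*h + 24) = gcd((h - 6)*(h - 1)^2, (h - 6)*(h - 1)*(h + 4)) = h^2 - 7*h + 6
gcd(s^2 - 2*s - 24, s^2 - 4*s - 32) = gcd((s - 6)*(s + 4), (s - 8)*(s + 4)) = s + 4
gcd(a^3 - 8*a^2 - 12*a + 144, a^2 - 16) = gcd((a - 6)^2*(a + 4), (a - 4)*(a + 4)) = a + 4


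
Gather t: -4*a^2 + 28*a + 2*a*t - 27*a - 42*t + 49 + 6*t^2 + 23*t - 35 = -4*a^2 + a + 6*t^2 + t*(2*a - 19) + 14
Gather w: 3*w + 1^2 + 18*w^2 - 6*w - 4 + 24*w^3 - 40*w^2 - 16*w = 24*w^3 - 22*w^2 - 19*w - 3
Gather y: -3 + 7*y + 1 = 7*y - 2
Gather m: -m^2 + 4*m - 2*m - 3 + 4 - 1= -m^2 + 2*m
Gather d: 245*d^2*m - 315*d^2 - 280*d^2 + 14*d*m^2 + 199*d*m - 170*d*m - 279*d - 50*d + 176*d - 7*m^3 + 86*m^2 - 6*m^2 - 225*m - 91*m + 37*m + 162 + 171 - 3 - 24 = d^2*(245*m - 595) + d*(14*m^2 + 29*m - 153) - 7*m^3 + 80*m^2 - 279*m + 306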